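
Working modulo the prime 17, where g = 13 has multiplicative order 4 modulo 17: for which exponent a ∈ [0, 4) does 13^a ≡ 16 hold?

2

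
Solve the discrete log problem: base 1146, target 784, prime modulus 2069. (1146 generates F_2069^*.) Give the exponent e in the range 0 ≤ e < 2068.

1180

Baby-step giant-step with m = ceil(sqrt(2068)) = 46.
Baby table (1146^j mod 2069 for j=0..45):
  0:1  1:1146  2:1570  3:1259  4:721  5:735  6:227  7:1517
  8:522  9:271  10:216  11:1325  12:1873  13:905  14:561  15:1516
  16:1445  17:770  18:1026  19:604  20:1138  21:678  22:1113  23:994
  24:1174  25:554  26:1770  27:800  28:233  29:117  30:1666  31:1618
  32:404  33:1597  34:1166  35:1731  36:1624  37:1073  38:672  39:444
  40:1919  41:1896  42:366  43:1498  44:1507  45:1476
Giant step factor: 1146^(-46) ≡ 339 (mod 2069).
Scan 784·339^i mod 2069 for i = 0, 1, …:
  i=0: 784   i=1: 944   i=2: 1390   i=3: 1547
  i=4: 976   i=5: 1893   i=6: 337   i=7: 448
  i=8: 835   i=9: 1681     …   i=24: 542
  i=25: 1666
Match at i=25, j=30: e = 25·46 + 30 = 1180.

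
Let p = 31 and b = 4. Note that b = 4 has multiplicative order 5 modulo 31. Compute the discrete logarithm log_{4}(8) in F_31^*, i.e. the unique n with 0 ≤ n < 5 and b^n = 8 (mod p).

4

Successive powers of 4 modulo 31:
  4^0=1  4^1=4  4^2=16  4^3=2  4^4=8
So 4^4 ≡ 8 (mod 31), giving n = 4.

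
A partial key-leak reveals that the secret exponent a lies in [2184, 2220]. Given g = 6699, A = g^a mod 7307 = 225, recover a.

Compute 6699^2184 mod 7307 = 1795, then multiply by 6699 repeatedly:
  6699^2184=1795  6699^2185=4690  6699^2186=5517  6699^2187=6884  6699^2188=1439
  6699^2189=1928  6699^2190=4203  6699^2191=2026  6699^2192=3075  6699^2193=992
  6699^2194=3345  6699^2195=4893  6699^2196=6312  6699^2197=5786  6699^2198=4086
  6699^2199=92  6699^2200=2520  6699^2201=2310  6699^2202=5771  6699^2203=5899
  6699^2204=1145  6699^2205=5312  6699^2206=7305  6699^2207=1216  6699^2208=5986
  6699^2209=6705  6699^2210=666  6699^2211=4264  6699^2212=1473  6699^2213=3177
  6699^2214=4739  6699^2215=4953  6699^2216=6367  6699^2217=1574  6699^2218=225
Found 225 at exponent 2218.

2218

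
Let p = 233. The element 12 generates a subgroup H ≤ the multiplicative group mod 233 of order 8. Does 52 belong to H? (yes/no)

52 ∈ ⟨12⟩ iff 52^8 ≡ 1 (mod 233), since |⟨12⟩| = 8.
52^8 mod 233 = 184.
Since 184 ≠ 1, 52 does not lie in the subgroup.

no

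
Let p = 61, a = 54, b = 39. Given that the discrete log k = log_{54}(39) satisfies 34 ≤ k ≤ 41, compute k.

Compute 54^34 mod 61 = 39, then multiply by 54 repeatedly:
  54^34=39
Found 39 at exponent 34.

34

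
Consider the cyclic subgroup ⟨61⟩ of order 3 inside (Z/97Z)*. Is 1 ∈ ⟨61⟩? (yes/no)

1 ∈ ⟨61⟩ iff 1^3 ≡ 1 (mod 97), since |⟨61⟩| = 3.
1^3 mod 97 = 1.
Since 1 = 1, 1 lies in the subgroup.

yes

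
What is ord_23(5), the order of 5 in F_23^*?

22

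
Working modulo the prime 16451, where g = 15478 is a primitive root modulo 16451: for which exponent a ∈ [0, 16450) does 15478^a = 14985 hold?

14191

Baby-step giant-step with m = ceil(sqrt(16450)) = 129.
Baby table (15478^j mod 16451 for j=0..128):
  0:1  1:15478  2:9022  3:6428  4:13387  5:3641  6:10723  7:12906
  8:11026  9:14205  10:13826  11:4220  12:6690  13:5226  14:14912  15:406
  16:16237  17:10810  18:10510  19:6292  20:14107  21:10474  22:8418  23:1884
  24:9380  25:3565  26:2416  27:1725  28:16028  29:304  30:326  31:11822
  32:12894  33:6251  34:4647  35:2494  36:8086  37:12351  38:8158  39:8099
  40:16153  41:10287  42:9408  43:9223  44:8267  45:748  46:12491  47:3546
  48:4452  49:11268  50:9053  51:9167  52:13402  53:5497  54:14445  55:10620
  56:14419  57:3016  58:10161  59:398  60:7570  61:4438  62:8439  63:14353
  64:1430  65:6945  66:3876  67:12382  68:10897  69:8114  70:1558  71:14009
  72:7122  73:12616  74:13529  75:13534  76:8669  77:4426  78:3664  79:4795
  80:6549  81:10811  82:9537  83:15314  84:4084  85:7410  86:12059  87:12607
  88:5835  89:14591  90:170  91:15551  92:3797  93:6994  94:5552  95:10283
  96:13300  97:6037  98:15457  99:13004  100:14378  101:10007  102:2181  103:66
  104:1586  105:3216  106:12973  107:11639  108:9992  109:325  110:12795  111:3872
  112:16274  113:7711  114:15304  115:13814  116:15896  117:13583  118:10345  119:2327
  120:6067  121:2718  122:3997  123:9806  124:342  125:12705  126:9187  127:10393
  128:4976
Giant step factor: 15478^(-129) ≡ 14677 (mod 16451).
Scan 14985·14677^i mod 16451 for i = 0, 1, …:
  i=0: 14985   i=1: 1426   i=2: 3730   i=3: 12733
  i=4: 15332   i=5: 10986   i=6: 5271   i=7: 9865
  i=8: 3354   i=9: 5266     …   i=109: 15144
  i=110: 15478
Match at i=110, j=1: a = 110·129 + 1 = 14191.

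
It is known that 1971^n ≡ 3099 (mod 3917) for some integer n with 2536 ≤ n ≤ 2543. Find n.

Compute 1971^2536 mod 3917 = 781, then multiply by 1971 repeatedly:
  1971^2536=781  1971^2537=3887  1971^2538=3542  1971^2539=1188  1971^2540=3099
Found 3099 at exponent 2540.

2540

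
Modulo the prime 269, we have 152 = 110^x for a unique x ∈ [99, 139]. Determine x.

122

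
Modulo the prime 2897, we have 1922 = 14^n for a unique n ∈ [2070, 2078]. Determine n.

Compute 14^2070 mod 2897 = 2512, then multiply by 14 repeatedly:
  14^2070=2512  14^2071=404  14^2072=2759  14^2073=965  14^2074=1922
Found 1922 at exponent 2074.

2074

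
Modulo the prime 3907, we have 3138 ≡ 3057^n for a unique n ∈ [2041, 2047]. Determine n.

2041

Compute 3057^2041 mod 3907 = 3138, then multiply by 3057 repeatedly:
  3057^2041=3138
Found 3138 at exponent 2041.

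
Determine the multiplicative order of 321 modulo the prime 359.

The order of 321 must divide p − 1 = 358 = 2 · 179.
Divisors: 1, 2, 179, 358.
Check each in increasing order: 321^1 ≡ 321;  321^2 ≡ 8;  321^179 ≡ 1.
Smallest exponent giving 1 is 179.

179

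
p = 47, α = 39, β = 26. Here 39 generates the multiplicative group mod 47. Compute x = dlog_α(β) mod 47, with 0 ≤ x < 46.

41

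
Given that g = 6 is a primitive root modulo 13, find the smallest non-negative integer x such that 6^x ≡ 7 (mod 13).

7

Successive powers of 6 modulo 13:
  6^0=1  6^1=6  6^2=10  6^3=8  6^4=9  6^5=2
  6^6=12  6^7=7
So 6^7 ≡ 7 (mod 13), giving x = 7.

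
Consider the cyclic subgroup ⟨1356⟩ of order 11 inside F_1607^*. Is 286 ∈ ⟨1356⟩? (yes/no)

286 ∈ ⟨1356⟩ iff 286^11 ≡ 1 (mod 1607), since |⟨1356⟩| = 11.
286^11 mod 1607 = 337.
Since 337 ≠ 1, 286 does not lie in the subgroup.

no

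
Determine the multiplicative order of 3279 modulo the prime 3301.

The order of 3279 must divide p − 1 = 3300 = 2^2 · 3 · 5^2 · 11.
Divisors: 1, 2, 3, 4, 5, 6, 10, 11, 12, 15, 20, 22, 25, 30, 33, 44, 50, 55, 60, 66, 75, 100, 110, 132, 150, 165, 220, 275, 300, 330, 550, 660, 825, 1100, 1650, 3300.
Check each in increasing order: 3279^1 ≡ 3279;  3279^2 ≡ 484;  3279^3 ≡ 2556;  3279^4 ≡ 3186;  3279^5 ≡ 2530;  3279^6 ≡ 457;  3279^10 ≡ 261;  3279^11 ≡ 860;  3279^12 ≡ 886;  3279^15 ≡ 130;  3279^20 ≡ 2101;  3279^22 ≡ 176;  3279^25 ≡ 920;  3279^30 ≡ 395;  3279^33 ≡ 2815;  3279^44 ≡ 1267;  3279^50 ≡ 1344;  3279^55 ≡ 290;  3279^60 ≡ 878;  3279^66 ≡ 1825;  3279^75 ≡ 1906;  3279^100 ≡ 689;  3279^110 ≡ 1575;  3279^132 ≡ 3217;  3279^150 ≡ 1736;  3279^165 ≡ 1212;  3279^220 ≡ 1574;  3279^275 ≡ 922;  3279^300 ≡ 3184;  3279^330 ≡ 3300;  3279^550 ≡ 1727;  3279^660 ≡ 1.
Smallest exponent giving 1 is 660.

660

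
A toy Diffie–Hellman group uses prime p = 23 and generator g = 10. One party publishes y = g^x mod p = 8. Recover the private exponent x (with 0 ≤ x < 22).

2

Successive powers of 10 modulo 23:
  10^0=1  10^1=10  10^2=8
So 10^2 ≡ 8 (mod 23), giving x = 2.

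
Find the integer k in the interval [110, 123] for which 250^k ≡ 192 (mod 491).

114

Compute 250^110 mod 491 = 260, then multiply by 250 repeatedly:
  250^110=260  250^111=188  250^112=355  250^113=370  250^114=192
Found 192 at exponent 114.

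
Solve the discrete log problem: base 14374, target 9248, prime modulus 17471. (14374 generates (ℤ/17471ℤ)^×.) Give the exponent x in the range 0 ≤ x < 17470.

2512

Baby-step giant-step with m = ceil(sqrt(17470)) = 133.
Baby table (14374^j mod 17471 for j=0..132):
  0:1  1:14374  2:17301  3:2360  4:11429  5:633  6:13822  7:14687
  8:8845  9:1563  10:16327  11:13826  12:2299  13:8165  14:11003  15:9630
  16:16358  17:5174  18:14500  19:11441  20:15882  21:11782  22:8065  23:6225
  24:9159  25:7481  26:15360  27:3613  28:9450  29:14746  30:832  31:9004
  32:15799  33:6768  34:4704  35:2526  36:3986  37:7355  38:3749  39:7562
  40:9097  41:7314  42:8429  43:14532  44:17163  45:10442  46:17418  47:6902
  48:9010  49:14688  50:5748  51:1393  52:1216  53:7784  54:2932  55:4516
  56:8219  57:1004  58:450  59:4030  60:10855  61:13740  62:6576  63:5314
  64:224  65:5112  66:14333  67:4510  68:9330  69:2024  70:3761  71:5340
  72:7057  73:692  74:5809  75:4657  76:8317  77:11976  78:1261  79:8187
  80:12753  81:5890  82:15865  83:12018  84:10955  85:1047  86:7047  87:14191
  88:7509  89:15999  90:16324  91:5646  92:2809  93:1085  94:11658  95:7731
  96:9834  97:13526  98:5436  99:6752  100:1843  101:5246  102:1168  103:16672
  104:11092  105:13533  106:1228  107:5562  108:892  109:15365  110:5599  111:8600
  112:9075  113:5564  114:12169  115:15025  116:10319  117:13987  118:10341  119:15737
  120:6601  121:15244  122:13445  123:11699  124:3051  125:2864  126:5460  127:2308
  128:15234  129:9473  130:13399  131:14393  132:10871
Giant step factor: 14374^(-133) ≡ 16487 (mod 17471).
Scan 9248·16487^i mod 17471 for i = 0, 1, …:
  i=0: 9248   i=1: 2359   i=2: 2387   i=3: 9777
  i=4: 5953   i=5: 12504   i=6: 13119   i=7: 1973
  i=8: 15320   i=9: 2593     …   i=17: 895
  i=18: 10341
Match at i=18, j=118: x = 18·133 + 118 = 2512.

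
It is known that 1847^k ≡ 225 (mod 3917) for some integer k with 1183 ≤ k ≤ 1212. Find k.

Compute 1847^1183 mod 3917 = 1217, then multiply by 1847 repeatedly:
  1847^1183=1217  1847^1184=3358  1847^1185=1615  1847^1186=2068  1847^1187=521
  1847^1188=2622  1847^1189=1422  1847^1190=2044  1847^1191=3197  1847^1192=1940
  1847^1193=3042  1847^1194=1596  1847^1195=2228  1847^1196=2266  1847^1197=1946
  1847^1198=2373  1847^1199=3725  1847^1200=1823  1847^1201=2378  1847^1202=1209
  1847^1203=333  1847^1204=82  1847^1205=2608  1847^1206=2983  1847^1207=2299
  1847^1208=225
Found 225 at exponent 1208.

1208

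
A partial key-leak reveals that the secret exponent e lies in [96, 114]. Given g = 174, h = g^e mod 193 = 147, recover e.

100

Compute 174^96 mod 193 = 192, then multiply by 174 repeatedly:
  174^96=192  174^97=19  174^98=25  174^99=104  174^100=147
Found 147 at exponent 100.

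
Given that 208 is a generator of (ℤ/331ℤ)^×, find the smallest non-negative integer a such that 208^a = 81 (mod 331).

266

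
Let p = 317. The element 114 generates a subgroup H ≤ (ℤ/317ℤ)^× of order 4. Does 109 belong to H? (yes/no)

no

109 ∈ ⟨114⟩ iff 109^4 ≡ 1 (mod 317), since |⟨114⟩| = 4.
109^4 mod 317 = 280.
Since 280 ≠ 1, 109 does not lie in the subgroup.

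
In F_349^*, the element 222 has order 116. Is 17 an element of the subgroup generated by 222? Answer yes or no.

17 ∈ ⟨222⟩ iff 17^116 ≡ 1 (mod 349), since |⟨222⟩| = 116.
17^116 mod 349 = 1.
Since 1 = 1, 17 lies in the subgroup.

yes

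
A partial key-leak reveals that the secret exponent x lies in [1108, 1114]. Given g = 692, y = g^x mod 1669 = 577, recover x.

Compute 692^1108 mod 1669 = 663, then multiply by 692 repeatedly:
  692^1108=663  692^1109=1490  692^1110=1307  692^1111=1515  692^1112=248
  692^1113=1378  692^1114=577
Found 577 at exponent 1114.

1114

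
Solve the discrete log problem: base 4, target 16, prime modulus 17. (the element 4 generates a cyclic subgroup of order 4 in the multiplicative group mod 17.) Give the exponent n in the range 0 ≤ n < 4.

Successive powers of 4 modulo 17:
  4^0=1  4^1=4  4^2=16
So 4^2 ≡ 16 (mod 17), giving n = 2.

2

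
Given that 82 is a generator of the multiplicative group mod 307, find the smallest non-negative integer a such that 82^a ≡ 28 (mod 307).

250

Baby-step giant-step with m = ceil(sqrt(306)) = 18.
Baby table (82^j mod 307 for j=0..17):
  0:1  1:82  2:277  3:303  4:286  5:120  6:16  7:84
  8:134  9:243  10:278  11:78  12:256  13:116  14:302  15:204
  16:150  17:20
Giant step factor: 82^(-18) ≡ 269 (mod 307).
Scan 28·269^i mod 307 for i = 0, 1, …:
  i=0: 28   i=1: 164   i=2: 215   i=3: 119
  i=4: 83   i=5: 223   i=6: 122   i=7: 276
  i=8: 257   i=9: 58   i=10: 252   i=11: 248
  i=12: 93   i=13: 150
Match at i=13, j=16: a = 13·18 + 16 = 250.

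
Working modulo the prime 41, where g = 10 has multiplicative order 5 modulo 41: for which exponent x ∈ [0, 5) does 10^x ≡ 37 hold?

4

Successive powers of 10 modulo 41:
  10^0=1  10^1=10  10^2=18  10^3=16  10^4=37
So 10^4 ≡ 37 (mod 41), giving x = 4.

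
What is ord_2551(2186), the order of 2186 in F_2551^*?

510

The order of 2186 must divide p − 1 = 2550 = 2 · 3 · 5^2 · 17.
Divisors: 1, 2, 3, 5, 6, 10, 15, 17, 25, 30, 34, 50, 51, 75, 85, 102, 150, 170, 255, 425, 510, 850, 1275, 2550.
Check each in increasing order: 2186^1 ≡ 2186;  2186^2 ≡ 573;  2186^3 ≡ 37;  2186^5 ≡ 793;  2186^6 ≡ 1369;  2186^10 ≡ 1303;  2186^15 ≡ 124;  2186^17 ≡ 2175;  2186^25 ≡ 859;  2186^30 ≡ 70;  2186^34 ≡ 1071;  2186^50 ≡ 642;  2186^51 ≡ 362;  2186^75 ≡ 462;  2186^85 ≡ 2501;  2186^102 ≡ 943;  2186^150 ≡ 1711;  2186^170 ≡ 2500;  2186^255 ≡ 2550;  2186^425 ≡ 51;  2186^510 ≡ 1.
Smallest exponent giving 1 is 510.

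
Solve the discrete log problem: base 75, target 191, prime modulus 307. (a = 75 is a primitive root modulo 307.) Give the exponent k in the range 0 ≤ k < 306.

Successive powers of 75 modulo 307:
  75^0=1  75^1=75  75^2=99  75^3=57  75^4=284  75^5=117
  75^6=179  75^7=224  75^8=222  75^9=72  75^10=181  75^11=67
  75^12=113  75^13=186  75^14=135  75^15=301  75^16=164  75^17=20
  75^18=272  75^19=138  75^20=219  75^21=154  75^22=191
So 75^22 ≡ 191 (mod 307), giving k = 22.

22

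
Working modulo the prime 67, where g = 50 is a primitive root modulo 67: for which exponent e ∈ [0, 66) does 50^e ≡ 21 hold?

2

Successive powers of 50 modulo 67:
  50^0=1  50^1=50  50^2=21
So 50^2 ≡ 21 (mod 67), giving e = 2.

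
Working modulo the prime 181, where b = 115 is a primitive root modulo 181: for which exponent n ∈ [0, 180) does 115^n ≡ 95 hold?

159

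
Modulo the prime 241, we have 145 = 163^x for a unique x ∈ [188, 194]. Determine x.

Compute 163^188 mod 241 = 145, then multiply by 163 repeatedly:
  163^188=145
Found 145 at exponent 188.

188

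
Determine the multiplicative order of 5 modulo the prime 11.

5

The order of 5 must divide p − 1 = 10 = 2 · 5.
Divisors: 1, 2, 5, 10.
Check each in increasing order: 5^1 ≡ 5;  5^2 ≡ 3;  5^5 ≡ 1.
Smallest exponent giving 1 is 5.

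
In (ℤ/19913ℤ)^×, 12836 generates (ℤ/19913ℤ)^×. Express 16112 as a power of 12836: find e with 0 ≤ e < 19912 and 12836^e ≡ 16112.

16060

Baby-step giant-step with m = ceil(sqrt(19912)) = 142.
Baby table (12836^j mod 19913 for j=0..141):
  0:1  1:12836  2:2734  3:6918  4:7381  5:16375  6:7785  7:4826
  8:17106  9:11878  10:12080  11:16262  12:10966  13:14492  14:11979  15:14171
  16:13614  17:12729  18:3279  19:13075  20:3936  21:3215  22:8004  23:8177
  24:18462  25:13532  26:15566  27:18047  28:3363  29:15997  30:14549  31:6850
  32:10705  33:9680  34:15273  35:743  36:18734  37:236  38:2520  39:8008
  40:19695  41:9485  42:1378  43:5264  44:3895  45:14590  46:15388  47:3321
  48:14536  49:19199  50:14989  51:19311  52:18885  53:6911  54:17094  55:17150
  56:19098  57:12898  58:2046  59:17122  60:18124  61:15998  62:7472  63:9584
  64:17623  65:17061  66:11735  67:8528  68:3647  69:17342  70:14398  71:175
  72:16044  73:538  74:15870  75:17243  76:18066  77:8291  78:8204  79:6600
  80:7698  81:3222  82:18204  83:7402  84:7149  85:5460  86:10713  87:12803
  88:17232  89:16261  90:18043  91:11758  92:5061  93:6790  94:17152  95:4944
  96:18366  97:15882  98:11971  99:11048  100:11655  101:17124  102:3970  103:1553
  104:1395  105:4433  106:10547  107:12718  108:1474  109:2914  110:7490  111:1676
  112:7096  113:2194  114:5202  115:4583  116:4386  117:4645  118:3698  119:14849
  120:14441  121:14472  122:14128  123:19230  124:14645  125:4500  126:14300  127:16679
  128:6981  129:19529  130:9400  131:5533  132:11830  133:13255  134:4508  135:17423
  136:18638  137:2586  138:18838  139:1009  140:8074  141:10612
Giant step factor: 12836^(-142) ≡ 3835 (mod 19913).
Scan 16112·3835^i mod 19913 for i = 0, 1, …:
  i=0: 16112   i=1: 19394   i=2: 935   i=3: 1385
  i=4: 14617   i=5: 1100   i=6: 16857   i=7: 8997
  i=8: 14179   i=9: 13975     …   i=112: 19589
  i=113: 11979
Match at i=113, j=14: e = 113·142 + 14 = 16060.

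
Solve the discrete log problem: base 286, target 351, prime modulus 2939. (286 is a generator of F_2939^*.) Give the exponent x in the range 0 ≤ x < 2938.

Baby-step giant-step with m = ceil(sqrt(2938)) = 55.
Baby table (286^j mod 2939 for j=0..54):
  0:1  1:286  2:2443  3:2155  4:2079  5:916  6:405  7:1209
  8:1911  9:2831  10:1441  11:666  12:2380  13:1771  14:998  15:345
  16:1683  17:2281  18:2847  19:139  20:1547  21:1592  22:2706  23:959
  24:947  25:454  26:528  27:1119  28:2622  29:447  30:1465  31:1652
  32:2232  33:589  34:931  35:1756  36:2586  37:1907  38:1687  39:486
  40:863  41:2881  42:1046  43:2317  44:1387  45:2856  46:2713  47:22
  48:414  49:844  50:386  51:1653  52:2518  53:93  54:147
Giant step factor: 286^(-55) ≡ 1932 (mod 2939).
Scan 351·1932^i mod 2939 for i = 0, 1, …:
  i=0: 351   i=1: 2162   i=2: 665   i=3: 437
  i=4: 791   i=5: 2871   i=6: 879   i=7: 2425
  i=8: 334   i=9: 1647     …   i=40: 1113
  i=41: 1907
Match at i=41, j=37: x = 41·55 + 37 = 2292.

2292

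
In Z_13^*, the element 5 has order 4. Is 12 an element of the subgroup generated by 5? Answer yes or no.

yes

⟨5⟩ has order 4; its elements mod 13 are {1, 5, 8, 12}.
12 is in this set.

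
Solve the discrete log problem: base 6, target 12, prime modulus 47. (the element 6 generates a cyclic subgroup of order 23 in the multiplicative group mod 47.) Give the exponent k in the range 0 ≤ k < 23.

16

Successive powers of 6 modulo 47:
  6^0=1  6^1=6  6^2=36  6^3=28  6^4=27  6^5=21
  6^6=32  6^7=4  6^8=24  6^9=3  6^10=18  6^11=14
  6^12=37  6^13=34  6^14=16  6^15=2  6^16=12
So 6^16 ≡ 12 (mod 47), giving k = 16.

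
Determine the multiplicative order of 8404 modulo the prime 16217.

The order of 8404 must divide p − 1 = 16216 = 2^3 · 2027.
Divisors: 1, 2, 4, 8, 2027, 4054, 8108, 16216.
Check each in increasing order: 8404^1 ≡ 8404;  8404^2 ≡ 2181;  8404^4 ≡ 5180;  8404^8 ≡ 9482;  8404^2027 ≡ 13431;  8404^4054 ≡ 10070;  8404^8108 ≡ 16216;  8404^16216 ≡ 1.
Smallest exponent giving 1 is 16216.

16216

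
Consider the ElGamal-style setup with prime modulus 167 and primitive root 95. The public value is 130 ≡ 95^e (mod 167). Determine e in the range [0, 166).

160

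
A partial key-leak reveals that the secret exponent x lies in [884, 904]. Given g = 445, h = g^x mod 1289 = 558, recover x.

896

Compute 445^884 mod 1289 = 802, then multiply by 445 repeatedly:
  445^884=802  445^885=1126  445^886=938  445^887=1063  445^888=1261
  445^889=430  445^890=578  445^891=699  445^892=406  445^893=210
  445^894=642  445^895=821  445^896=558
Found 558 at exponent 896.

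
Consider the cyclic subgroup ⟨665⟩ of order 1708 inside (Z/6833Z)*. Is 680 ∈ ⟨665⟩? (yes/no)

680 ∈ ⟨665⟩ iff 680^1708 ≡ 1 (mod 6833), since |⟨665⟩| = 1708.
680^1708 mod 6833 = 5526.
Since 5526 ≠ 1, 680 does not lie in the subgroup.

no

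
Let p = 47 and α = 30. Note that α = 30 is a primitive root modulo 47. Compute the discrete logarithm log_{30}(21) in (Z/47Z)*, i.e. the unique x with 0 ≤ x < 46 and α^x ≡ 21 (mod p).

32

Baby-step giant-step with m = ceil(sqrt(46)) = 7.
Baby table (30^j mod 47 for j=0..6):
  0:1  1:30  2:7  3:22  4:2  5:13  6:14
Giant step factor: 30^(-7) ≡ 31 (mod 47).
Scan 21·31^i mod 47 for i = 0, 1, …:
  i=0: 21   i=1: 40   i=2: 18   i=3: 41
  i=4: 2
Match at i=4, j=4: x = 4·7 + 4 = 32.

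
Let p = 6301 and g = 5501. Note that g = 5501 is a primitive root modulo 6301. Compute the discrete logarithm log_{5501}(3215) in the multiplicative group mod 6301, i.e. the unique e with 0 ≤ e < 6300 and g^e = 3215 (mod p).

4105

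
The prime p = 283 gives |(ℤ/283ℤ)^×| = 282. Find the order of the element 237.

141

The order of 237 must divide p − 1 = 282 = 2 · 3 · 47.
Divisors: 1, 2, 3, 6, 47, 94, 141, 282.
Check each in increasing order: 237^1 ≡ 237;  237^2 ≡ 135;  237^3 ≡ 16;  237^6 ≡ 256;  237^47 ≡ 44;  237^94 ≡ 238;  237^141 ≡ 1.
Smallest exponent giving 1 is 141.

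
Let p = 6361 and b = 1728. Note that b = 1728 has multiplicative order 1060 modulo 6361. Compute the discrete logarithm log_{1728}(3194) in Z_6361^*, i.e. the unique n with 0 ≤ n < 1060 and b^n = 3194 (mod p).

181

Baby-step giant-step with m = ceil(sqrt(1060)) = 33.
Baby table (1728^j mod 6361 for j=0..32):
  0:1  1:1728  2:2675  3:4314  4:5861  5:1096  6:4671  7:5740
  8:1921  9:5407  10:5348  11:5172  12:11  13:6286  14:3981  15:2927
  16:861  17:5695  18:493  19:5891  20:2048  21:2228  22:1579  23:6004
  24:121  25:5536  26:5625  27:392  28:3110  29:5396  30:5423  31:1191
  32:3445
Giant step factor: 1728^(-33) ≡ 333 (mod 6361).
Scan 3194·333^i mod 6361 for i = 0, 1, …:
  i=0: 3194   i=1: 1315   i=2: 5347   i=3: 5832
  i=4: 1951   i=5: 861
Match at i=5, j=16: n = 5·33 + 16 = 181.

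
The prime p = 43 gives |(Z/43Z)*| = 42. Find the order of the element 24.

21

The order of 24 must divide p − 1 = 42 = 2 · 3 · 7.
Divisors: 1, 2, 3, 6, 7, 14, 21, 42.
Check each in increasing order: 24^1 ≡ 24;  24^2 ≡ 17;  24^3 ≡ 21;  24^6 ≡ 11;  24^7 ≡ 6;  24^14 ≡ 36;  24^21 ≡ 1.
Smallest exponent giving 1 is 21.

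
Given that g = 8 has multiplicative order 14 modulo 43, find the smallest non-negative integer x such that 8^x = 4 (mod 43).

10

Successive powers of 8 modulo 43:
  8^0=1  8^1=8  8^2=21  8^3=39  8^4=11  8^5=2
  8^6=16  8^7=42  8^8=35  8^9=22  8^10=4
So 8^10 ≡ 4 (mod 43), giving x = 10.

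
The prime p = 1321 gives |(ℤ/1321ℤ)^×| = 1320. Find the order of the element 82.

66

The order of 82 must divide p − 1 = 1320 = 2^3 · 3 · 5 · 11.
Divisors: 1, 2, 3, 4, 5, 6, 8, 10, 11, 12, 15, 20, 22, 24, 30, 33, 40, 44, 55, 60, 66, 88, 110, 120, 132, 165, 220, 264, 330, 440, 660, 1320.
Check each in increasing order: 82^1 ≡ 82;  82^2 ≡ 119;  82^3 ≡ 511;  82^4 ≡ 951;  82^5 ≡ 43;  82^6 ≡ 884;  82^8 ≡ 837;  82^10 ≡ 528;  82^11 ≡ 1024;  82^12 ≡ 745;  82^15 ≡ 247;  82^20 ≡ 53;  82^22 ≡ 1023;  82^24 ≡ 205;  82^30 ≡ 243;  82^33 ≡ 1320;  82^40 ≡ 167;  82^44 ≡ 297;  82^55 ≡ 298;  82^60 ≡ 925;  82^66 ≡ 1.
Smallest exponent giving 1 is 66.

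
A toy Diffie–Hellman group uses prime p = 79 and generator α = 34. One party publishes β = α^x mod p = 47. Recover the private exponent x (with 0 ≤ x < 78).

71

Baby-step giant-step with m = ceil(sqrt(78)) = 9.
Baby table (34^j mod 79 for j=0..8):
  0:1  1:34  2:50  3:41  4:51  5:75  6:22  7:37
  8:73
Giant step factor: 34^(-9) ≡ 12 (mod 79).
Scan 47·12^i mod 79 for i = 0, 1, …:
  i=0: 47   i=1: 11   i=2: 53   i=3: 4
  i=4: 48   i=5: 23   i=6: 39   i=7: 73
Match at i=7, j=8: x = 7·9 + 8 = 71.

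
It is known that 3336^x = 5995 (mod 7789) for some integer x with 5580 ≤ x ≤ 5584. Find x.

Compute 3336^5580 mod 7789 = 3291, then multiply by 3336 repeatedly:
  3336^5580=3291  3336^5581=4075  3336^5582=2395  3336^5583=5995
Found 5995 at exponent 5583.

5583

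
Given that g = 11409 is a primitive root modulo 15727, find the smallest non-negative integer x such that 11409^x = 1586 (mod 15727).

13831

Baby-step giant-step with m = ceil(sqrt(15726)) = 126.
Baby table (11409^j mod 15727 for j=0..125):
  0:1  1:11409  2:8629  3:12968  4:8023  5:3267  6:213  7:8159
  8:13645  9:9959  10:10383  11:3883  12:13915  13:7897  14:12617  15:13849
  16:9799  17:9275  18:7219  19:14999  20:13831  21:8888  22:11223  23:9700
  24:12128  25:2206  26:5054  27:5904  28:15722  29:5863  30:4036  31:13795
  32:7066  33:15119  34:14662  35:6386  36:10410  37:13113  38:10993  39:12039
  40:9060  41:7696  42:15550  43:9390  44:13913  45:806  46:11086  47:3640
  48:9480  49:2741  50:6793  51:14408  52:2268  53:4697  54:6184  55:1934
  56:25  57:2139  58:11274  59:9660  60:11851  61:3040  62:5325  63:15251
  64:10858  65:13070  66:7943  67:2713  68:1881  69:8701  70:885  71:231
  72:9070  73:11697  74:7478  75:13254  76:15508  77:2022  78:13216  79:6595
  80:4387  81:7969  82:534  83:6057  84:15602  85:5032  86:6538  87:14608
  88:3653  89:527  90:4829  91:2380  92:8618  93:13285  94:7466  95:2162
  96:6322  97:3676  98:11302  99:14572  100:1831  101:4423  102:9791  103:12365
  104:1095  105:5617  106:12555  107:14206  108:9519  109:7336  110:13057  111:1169
  112:625  113:6294  114:14491  115:5595  116:13189  117:13092  118:7309  119:3827
  120:4091  121:12210  122:9851  123:4917  124:15571  125:13074
Giant step factor: 11409^(-126) ≡ 6015 (mod 15727).
Scan 1586·6015^i mod 15727 for i = 0, 1, …:
  i=0: 1586   i=1: 9228   i=2: 5837   i=3: 6891
  i=4: 8720   i=5: 1255   i=6: 15592   i=7: 5779
  i=8: 4015   i=9: 9280     …   i=108: 7183
  i=109: 3676
Match at i=109, j=97: x = 109·126 + 97 = 13831.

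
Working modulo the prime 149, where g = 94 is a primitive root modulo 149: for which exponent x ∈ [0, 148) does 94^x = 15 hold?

61

Baby-step giant-step with m = ceil(sqrt(148)) = 13.
Baby table (94^j mod 149 for j=0..12):
  0:1  1:94  2:45  3:58  4:88  5:77  6:86  7:38
  8:145  9:71  10:118  11:66  12:95
Giant step factor: 94^(-13) ≡ 134 (mod 149).
Scan 15·134^i mod 149 for i = 0, 1, …:
  i=0: 15   i=1: 73   i=2: 97   i=3: 35
  i=4: 71
Match at i=4, j=9: x = 4·13 + 9 = 61.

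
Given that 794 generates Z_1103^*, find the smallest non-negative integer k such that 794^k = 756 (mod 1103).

903

Baby-step giant-step with m = ceil(sqrt(1102)) = 34.
Baby table (794^j mod 1103 for j=0..33):
  0:1  1:794  2:623  3:518  4:976  5:638  6:295  7:394
  8:687  9:596  10:37  11:700  12:991  13:415  14:816  15:443
  16:988  17:239  18:50  19:1095  20:266  21:531  22:268  23:1016
  24:411  25:949  26:157  27:19  28:747  29:807  30:1018  31:896
  32:1092  33:90
Giant step factor: 794^(-34) ≡ 291 (mod 1103).
Scan 756·291^i mod 1103 for i = 0, 1, …:
  i=0: 756   i=1: 499   i=2: 716   i=3: 992
  i=4: 789   i=5: 175   i=6: 187   i=7: 370
  i=8: 679   i=9: 152     …   i=25: 777
  i=26: 1095
Match at i=26, j=19: k = 26·34 + 19 = 903.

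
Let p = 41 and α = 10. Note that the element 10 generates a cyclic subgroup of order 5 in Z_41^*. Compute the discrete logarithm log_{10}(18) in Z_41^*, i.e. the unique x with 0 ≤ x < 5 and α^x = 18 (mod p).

Successive powers of 10 modulo 41:
  10^0=1  10^1=10  10^2=18
So 10^2 ≡ 18 (mod 41), giving x = 2.

2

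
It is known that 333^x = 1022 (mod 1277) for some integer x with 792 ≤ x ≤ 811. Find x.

Compute 333^792 mod 1277 = 1022, then multiply by 333 repeatedly:
  333^792=1022
Found 1022 at exponent 792.

792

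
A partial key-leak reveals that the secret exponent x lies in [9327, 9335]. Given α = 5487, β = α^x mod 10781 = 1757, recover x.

Compute 5487^9327 mod 10781 = 6958, then multiply by 5487 repeatedly:
  5487^9327=6958  5487^9328=3025  5487^9329=6216  5487^9330=6889  5487^9331=1757
Found 1757 at exponent 9331.

9331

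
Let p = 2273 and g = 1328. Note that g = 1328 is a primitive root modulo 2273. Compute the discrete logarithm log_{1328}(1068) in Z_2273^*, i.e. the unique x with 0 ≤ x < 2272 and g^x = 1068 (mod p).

1800

Baby-step giant-step with m = ceil(sqrt(2272)) = 48.
Baby table (1328^j mod 2273 for j=0..47):
  0:1  1:1328  2:2009  3:1723  4:1506  5:2001  6:191  7:1345
  8:1855  9:1781  10:1248  11:327  12:113  13:46  14:1990  15:1494
  16:1976  17:1086  18:1126  19:1967  20:499  21:1229  22:98  23:583
  24:1404  25:652  26:2116  27:620  28:534  29:2249  30:2223  31:1790
  32:1835  33:224  34:1982  35:2235  36:1815  37:940  38:443  39:1870
  40:1244  41:1834  42:1169  43:2246  44:512  45:309  46:1212  47:252
Giant step factor: 1328^(-48) ≡ 381 (mod 2273).
Scan 1068·381^i mod 2273 for i = 0, 1, …:
  i=0: 1068   i=1: 41   i=2: 1983   i=3: 887
  i=4: 1543   i=5: 1449   i=6: 2003   i=7: 1688
  i=8: 2142   i=9: 95     …   i=36: 648
  i=37: 1404
Match at i=37, j=24: x = 37·48 + 24 = 1800.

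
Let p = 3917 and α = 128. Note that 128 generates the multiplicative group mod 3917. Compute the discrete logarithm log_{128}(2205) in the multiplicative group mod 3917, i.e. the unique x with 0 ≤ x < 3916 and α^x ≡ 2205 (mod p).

Baby-step giant-step with m = ceil(sqrt(3916)) = 63.
Baby table (128^j mod 3917 for j=0..62):
  0:1  1:128  2:716  3:1557  4:3446  5:2384  6:3543  7:3049
  8:2489  9:1315  10:3806  11:1460  12:2781  13:3438  14:1360  15:1732
  16:2344  17:2340  18:1828  19:2881  20:570  21:2454  22:752  23:2248
  24:1803  25:3598  26:2255  27:2699  28:776  29:1403  30:3319  31:1796
  32:2702  33:1160  34:3551  35:156  36:383  37:2020  38:38  39:947
  40:3706  41:411  42:1687  43:501  44:1456  45:2269  46:574  47:2966
  48:3616  49:642  50:3836  51:1383  52:759  53:3144  54:2898  55:2746
  56:2875  57:3719  58:2075  59:3161  60:1157  61:3167  62:1925
Giant step factor: 128^(-63) ≡ 2460 (mod 3917).
Scan 2205·2460^i mod 3917 for i = 0, 1, …:
  i=0: 2205   i=1: 3172   i=2: 456   i=3: 1498
  i=4: 3100   i=5: 3518   i=6: 1627   i=7: 3163
  i=8: 1818   i=9: 2983     …   i=29: 879
  i=30: 156
Match at i=30, j=35: x = 30·63 + 35 = 1925.

1925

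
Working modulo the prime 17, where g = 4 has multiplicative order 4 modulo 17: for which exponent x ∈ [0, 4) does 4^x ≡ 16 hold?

Successive powers of 4 modulo 17:
  4^0=1  4^1=4  4^2=16
So 4^2 ≡ 16 (mod 17), giving x = 2.

2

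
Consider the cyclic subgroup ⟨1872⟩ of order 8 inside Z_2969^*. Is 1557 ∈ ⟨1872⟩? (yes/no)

no

1557 ∈ ⟨1872⟩ iff 1557^8 ≡ 1 (mod 2969), since |⟨1872⟩| = 8.
1557^8 mod 2969 = 2601.
Since 2601 ≠ 1, 1557 does not lie in the subgroup.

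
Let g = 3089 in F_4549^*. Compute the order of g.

The order of 3089 must divide p − 1 = 4548 = 2^2 · 3 · 379.
Divisors: 1, 2, 3, 4, 6, 12, 379, 758, 1137, 1516, 2274, 4548.
Check each in increasing order: 3089^1 ≡ 3089;  3089^2 ≡ 2668;  3089^3 ≡ 3213;  3089^4 ≡ 3588;  3089^6 ≡ 1688;  3089^12 ≡ 1670;  3089^379 ≡ 4548;  3089^758 ≡ 1.
Smallest exponent giving 1 is 758.

758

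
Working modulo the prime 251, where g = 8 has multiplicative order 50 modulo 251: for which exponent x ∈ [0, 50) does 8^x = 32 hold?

35

Baby-step giant-step with m = ceil(sqrt(50)) = 8.
Baby table (8^j mod 251 for j=0..7):
  0:1  1:8  2:64  3:10  4:80  5:138  6:100  7:47
Giant step factor: 8^(-8) ≡ 249 (mod 251).
Scan 32·249^i mod 251 for i = 0, 1, …:
  i=0: 32   i=1: 187   i=2: 128   i=3: 246
  i=4: 10
Match at i=4, j=3: x = 4·8 + 3 = 35.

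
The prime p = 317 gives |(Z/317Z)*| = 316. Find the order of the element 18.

The order of 18 must divide p − 1 = 316 = 2^2 · 79.
Divisors: 1, 2, 4, 79, 158, 316.
Check each in increasing order: 18^1 ≡ 18;  18^2 ≡ 7;  18^4 ≡ 49;  18^79 ≡ 114;  18^158 ≡ 316;  18^316 ≡ 1.
Smallest exponent giving 1 is 316.

316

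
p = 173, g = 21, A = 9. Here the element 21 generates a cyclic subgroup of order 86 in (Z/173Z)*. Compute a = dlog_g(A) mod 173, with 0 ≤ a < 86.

Successive powers of 21 modulo 173:
  21^0=1  21^1=21  21^2=95  21^3=92  21^4=29  21^5=90
  21^6=160  21^7=73  21^8=149  21^9=15  21^10=142  21^11=41
  21^12=169  21^13=89  21^14=139  21^15=151  21^16=57  21^17=159
  21^18=52  21^19=54  21^20=96  21^21=113  21^22=124  21^23=9
So 21^23 ≡ 9 (mod 173), giving a = 23.

23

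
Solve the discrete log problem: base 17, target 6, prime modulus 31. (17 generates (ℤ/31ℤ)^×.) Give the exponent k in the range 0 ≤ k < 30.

Successive powers of 17 modulo 31:
  17^0=1  17^1=17  17^2=10  17^3=15  17^4=7  17^5=26
  17^6=8  17^7=12  17^8=18  17^9=27  17^10=25  17^11=22
  17^12=2  17^13=3  17^14=20  17^15=30  17^16=14  17^17=21
  17^18=16  17^19=24  17^20=5  17^21=23  17^22=19  17^23=13
  17^24=4  17^25=6
So 17^25 ≡ 6 (mod 31), giving k = 25.

25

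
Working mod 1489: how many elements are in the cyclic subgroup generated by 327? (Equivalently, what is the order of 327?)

496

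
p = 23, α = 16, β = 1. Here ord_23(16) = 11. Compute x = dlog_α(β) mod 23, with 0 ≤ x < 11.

0

Successive powers of 16 modulo 23:
  16^0=1
So 16^0 ≡ 1 (mod 23), giving x = 0.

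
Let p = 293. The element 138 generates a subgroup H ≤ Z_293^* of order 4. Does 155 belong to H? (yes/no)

yes

⟨138⟩ has order 4; its elements mod 293 are {1, 138, 155, 292}.
155 is in this set.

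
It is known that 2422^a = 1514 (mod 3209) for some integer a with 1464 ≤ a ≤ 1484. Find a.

1484

Compute 2422^1464 mod 3209 = 2168, then multiply by 2422 repeatedly:
  2422^1464=2168  2422^1465=972  2422^1466=1987  2422^1467=2223  2422^1468=2613
  2422^1469=538  2422^1470=182  2422^1471=1171  2422^1472=2615  2422^1473=2173
  2422^1474=246  2422^1475=2147  2422^1476=1454  2422^1477=1315  2422^1478=1602
  2422^1479=363  2422^1480=3129  2422^1481=1989  2422^1482=649  2422^1483=2677
  2422^1484=1514
Found 1514 at exponent 1484.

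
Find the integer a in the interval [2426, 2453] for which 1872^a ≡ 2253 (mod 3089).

2452

Compute 1872^2426 mod 3089 = 1951, then multiply by 1872 repeatedly:
  1872^2426=1951  1872^2427=1074  1872^2428=2678  1872^2429=2858  1872^2430=28
  1872^2431=2992  1872^2432=667  1872^2433=668  1872^2434=2540  1872^2435=909
  1872^2436=2698  1872^2437=141  1872^2438=1387  1872^2439=1704  1872^2440=2040
  1872^2441=876  1872^2442=2702  1872^2443=1451  1872^2444=1041  1872^2445=2682
  1872^2446=1079  1872^2447=2771  1872^2448=881  1872^2449=2795  1872^2450=2563
  1872^2451=719  1872^2452=2253
Found 2253 at exponent 2452.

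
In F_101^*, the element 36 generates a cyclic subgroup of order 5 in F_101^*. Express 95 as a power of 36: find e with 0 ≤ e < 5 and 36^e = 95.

3

Successive powers of 36 modulo 101:
  36^0=1  36^1=36  36^2=84  36^3=95
So 36^3 ≡ 95 (mod 101), giving e = 3.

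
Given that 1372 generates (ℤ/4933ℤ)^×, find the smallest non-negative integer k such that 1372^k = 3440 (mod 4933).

Baby-step giant-step with m = ceil(sqrt(4932)) = 71.
Baby table (1372^j mod 4933 for j=0..70):
  0:1  1:1372  2:2911  3:3095  4:3960  5:1887  6:4072  7:2628
  8:4526  9:3958  10:4076  11:3183  12:1371  13:1539  14:184  15:865
  16:2860  17:2185  18:3489  19:1898  20:4365  21:118  22:4040  23:3121
  24:168  25:3578  26:681  27:1995  28:4258  29:1304  30:3342  31:2467
  32:686  33:3922  34:4014  35:1980  36:3410  37:2036  38:1314  39:2263
  40:1979  41:2038  42:4058  43:3152  44:3236  45:92  46:2899  47:1430
  48:3559  49:4211  50:949  51:4649  52:59  53:2020  54:4027  55:84
  56:1789  57:2807  58:3464  59:2129  60:652  61:1671  62:3700  63:343
  64:1961  65:2007  66:990  67:1705  68:1018  69:657  70:3598
Giant step factor: 1372^(-71) ≡ 2722 (mod 4933).
Scan 3440·2722^i mod 4933 for i = 0, 1, …:
  i=0: 3440   i=1: 846   i=2: 4034   i=3: 4623
  i=4: 4656   i=5: 755   i=6: 2982   i=7: 2219
  i=8: 2126   i=9: 563     …   i=42: 2824
  i=43: 1314
Match at i=43, j=38: k = 43·71 + 38 = 3091.

3091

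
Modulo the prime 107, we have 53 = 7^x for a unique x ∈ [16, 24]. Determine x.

16

Compute 7^16 mod 107 = 53, then multiply by 7 repeatedly:
  7^16=53
Found 53 at exponent 16.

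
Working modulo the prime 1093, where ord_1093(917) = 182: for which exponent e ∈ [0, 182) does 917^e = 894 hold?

135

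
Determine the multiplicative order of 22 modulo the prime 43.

The order of 22 must divide p − 1 = 42 = 2 · 3 · 7.
Divisors: 1, 2, 3, 6, 7, 14, 21, 42.
Check each in increasing order: 22^1 ≡ 22;  22^2 ≡ 11;  22^3 ≡ 27;  22^6 ≡ 41;  22^7 ≡ 42;  22^14 ≡ 1.
Smallest exponent giving 1 is 14.

14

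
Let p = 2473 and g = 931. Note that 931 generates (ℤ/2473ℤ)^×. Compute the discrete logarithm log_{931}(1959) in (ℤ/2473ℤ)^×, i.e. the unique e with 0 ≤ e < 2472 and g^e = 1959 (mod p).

1965

Baby-step giant-step with m = ceil(sqrt(2472)) = 50.
Baby table (931^j mod 2473 for j=0..49):
  0:1  1:931  2:1211  3:2226  4:32  5:116  6:1657  7:1988
  8:1024  9:1239  10:1091  11:1791  12:619  13:80  14:290  15:433
  16:24  17:87  18:1861  19:1491  20:768  21:311  22:200  23:725
  24:2319  25:60  26:1454  27:943  28:18  29:1920  30:2014  31:500
  32:576  33:2088  34:150  35:1162  36:1121  37:45  38:2327  39:89
  40:1250  41:1440  42:274  43:375  44:432  45:1566  46:1349  47:2108
  48:1459  49:652
Giant step factor: 931^(-50) ≡ 1005 (mod 2473).
Scan 1959·1005^i mod 2473 for i = 0, 1, …:
  i=0: 1959   i=1: 287   i=2: 1567   i=3: 2007
  i=4: 1540   i=5: 2075   i=6: 636   i=7: 1146
  i=8: 1785   i=9: 1000     …   i=38: 810
  i=39: 433
Match at i=39, j=15: e = 39·50 + 15 = 1965.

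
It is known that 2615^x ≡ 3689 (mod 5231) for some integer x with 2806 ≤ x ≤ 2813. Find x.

2806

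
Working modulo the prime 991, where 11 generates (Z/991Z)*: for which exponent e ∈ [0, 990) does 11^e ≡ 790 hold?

Baby-step giant-step with m = ceil(sqrt(990)) = 32.
Baby table (11^j mod 991 for j=0..31):
  0:1  1:11  2:121  3:340  4:767  5:509  6:644  7:147
  8:626  9:940  10:430  11:766  12:498  13:523  14:798  15:850
  16:431  17:777  18:619  19:863  20:574  21:368  22:84  23:924
  24:254  25:812  26:13  27:143  28:582  29:456  30:61  31:671
Giant step factor: 11^(-32) ≡ 279 (mod 991).
Scan 790·279^i mod 991 for i = 0, 1, …:
  i=0: 790   i=1: 408   i=2: 858   i=3: 551
  i=4: 124   i=5: 902   i=6: 935   i=7: 232
  i=8: 313   i=9: 119   i=10: 498
Match at i=10, j=12: e = 10·32 + 12 = 332.

332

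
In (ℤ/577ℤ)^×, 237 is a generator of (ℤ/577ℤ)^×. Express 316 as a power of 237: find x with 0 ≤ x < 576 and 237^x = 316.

333

Baby-step giant-step with m = ceil(sqrt(576)) = 24.
Baby table (237^j mod 577 for j=0..23):
  0:1  1:237  2:200  3:86  4:187  5:467  6:472  7:503
  8:349  9:202  10:560  11:10  12:62  13:269  14:283  15:139
  16:54  17:104  18:414  19:28  20:289  21:407  22:100  23:43
Giant step factor: 237^(-24) ≡ 216 (mod 577).
Scan 316·216^i mod 577 for i = 0, 1, …:
  i=0: 316   i=1: 170   i=2: 369   i=3: 78
  i=4: 115   i=5: 29   i=6: 494   i=7: 536
  i=8: 376   i=9: 436   i=10: 125   i=11: 458
  i=12: 261   i=13: 407
Match at i=13, j=21: x = 13·24 + 21 = 333.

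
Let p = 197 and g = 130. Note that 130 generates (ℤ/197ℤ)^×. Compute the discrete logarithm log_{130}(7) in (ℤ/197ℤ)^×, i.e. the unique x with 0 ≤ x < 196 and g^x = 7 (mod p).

Baby-step giant-step with m = ceil(sqrt(196)) = 14.
Baby table (130^j mod 197 for j=0..13):
  0:1  1:130  2:155  3:56  4:188  5:12  6:181  7:87
  8:81  9:89  10:144  11:5  12:59  13:184
Giant step factor: 130^(-14) ≡ 19 (mod 197).
Scan 7·19^i mod 197 for i = 0, 1, …:
  i=0: 7   i=1: 133   i=2: 163   i=3: 142
  i=4: 137   i=5: 42   i=6: 10   i=7: 190
  i=8: 64   i=9: 34   i=10: 55   i=11: 60
  i=12: 155
Match at i=12, j=2: x = 12·14 + 2 = 170.

170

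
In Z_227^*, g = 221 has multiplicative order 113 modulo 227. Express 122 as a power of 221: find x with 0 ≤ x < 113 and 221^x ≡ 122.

Baby-step giant-step with m = ceil(sqrt(113)) = 11.
Baby table (221^j mod 227 for j=0..10):
  0:1  1:221  2:36  3:11  4:161  5:169  6:121  7:182
  8:43  9:196  10:186
Giant step factor: 221^(-11) ≡ 12 (mod 227).
Scan 122·12^i mod 227 for i = 0, 1, …:
  i=0: 122   i=1: 102   i=2: 89   i=3: 160
  i=4: 104   i=5: 113   i=6: 221
Match at i=6, j=1: x = 6·11 + 1 = 67.

67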